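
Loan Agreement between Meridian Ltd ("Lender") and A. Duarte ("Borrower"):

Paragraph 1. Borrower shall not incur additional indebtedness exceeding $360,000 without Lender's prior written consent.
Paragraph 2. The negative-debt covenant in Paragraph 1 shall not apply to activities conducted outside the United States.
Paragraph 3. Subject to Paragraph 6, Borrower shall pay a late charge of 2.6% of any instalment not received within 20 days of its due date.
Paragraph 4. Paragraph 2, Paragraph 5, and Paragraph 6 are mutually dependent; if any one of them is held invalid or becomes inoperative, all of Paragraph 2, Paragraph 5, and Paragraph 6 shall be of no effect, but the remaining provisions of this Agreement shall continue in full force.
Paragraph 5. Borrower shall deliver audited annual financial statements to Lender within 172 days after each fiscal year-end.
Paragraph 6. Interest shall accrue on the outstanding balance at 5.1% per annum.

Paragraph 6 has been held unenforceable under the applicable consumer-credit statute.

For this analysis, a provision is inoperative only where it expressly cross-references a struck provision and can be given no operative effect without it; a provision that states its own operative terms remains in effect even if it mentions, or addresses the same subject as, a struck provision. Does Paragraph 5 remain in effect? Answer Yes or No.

Paragraph 6 is struck. Paragraph 3 mentions Paragraph 6 but its own obligation stands independently of Paragraph 6, so Paragraph 3 is not affected. Nothing else in the Agreement is defined by reference to Paragraph 6. Paragraph 4 declares Paragraph 2, Paragraph 5, and Paragraph 6 mutually dependent; since one of them has fallen, all of them are of no effect. That brings down Paragraph 2 and Paragraph 5 as well. The remainder continues in force under Paragraph 4. Paragraph 1, Paragraph 3, and Paragraph 4 remain in effect. Paragraph 5 is among the inoperative provisions, so the answer is no.

No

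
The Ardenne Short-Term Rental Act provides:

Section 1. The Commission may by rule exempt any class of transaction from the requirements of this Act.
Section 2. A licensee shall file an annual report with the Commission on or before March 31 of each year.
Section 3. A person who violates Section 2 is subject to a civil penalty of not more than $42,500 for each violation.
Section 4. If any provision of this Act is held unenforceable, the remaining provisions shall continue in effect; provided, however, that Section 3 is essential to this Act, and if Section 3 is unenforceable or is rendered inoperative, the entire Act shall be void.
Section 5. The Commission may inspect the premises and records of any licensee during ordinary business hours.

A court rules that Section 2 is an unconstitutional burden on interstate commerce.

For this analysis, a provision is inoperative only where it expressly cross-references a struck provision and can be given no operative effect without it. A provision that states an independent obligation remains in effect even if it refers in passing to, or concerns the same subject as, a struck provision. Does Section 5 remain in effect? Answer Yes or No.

Section 2 is struck. Section 3 merely fixes the civil penalty for violating Section 2; with Section 2 gone it has nothing to operate on and falls away. Section 4 makes Section 3 an essential term, and Section 3 has been rendered inoperative by the cascade; under Section 4, the entire Act is therefore void. No provision of the Act survives. Section 5 is among the inoperative provisions, so the answer is no.

No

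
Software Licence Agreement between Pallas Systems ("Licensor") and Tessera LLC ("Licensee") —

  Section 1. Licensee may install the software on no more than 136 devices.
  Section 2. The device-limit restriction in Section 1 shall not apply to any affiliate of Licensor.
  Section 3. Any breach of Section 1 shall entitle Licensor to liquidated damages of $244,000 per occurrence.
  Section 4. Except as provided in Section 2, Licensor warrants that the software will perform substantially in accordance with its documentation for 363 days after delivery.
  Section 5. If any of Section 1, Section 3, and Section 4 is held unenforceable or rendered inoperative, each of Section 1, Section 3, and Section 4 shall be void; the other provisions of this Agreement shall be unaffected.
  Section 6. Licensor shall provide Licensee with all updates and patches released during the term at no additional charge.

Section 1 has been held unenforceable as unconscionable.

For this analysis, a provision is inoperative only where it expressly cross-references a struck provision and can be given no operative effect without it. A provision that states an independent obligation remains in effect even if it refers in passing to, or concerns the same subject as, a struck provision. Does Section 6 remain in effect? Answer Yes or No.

Yes

Section 1 is struck. Section 2 does nothing except set the carve-out from the device-limit restriction by reference to Section 1; with Section 1 gone it has no independent effect and is inoperative. Section 3 does nothing except set the liquidated-damages amount by reference to Section 1; with Section 1 gone it has no independent effect and is inoperative. Section 5 declares Section 1, Section 3, and Section 4 mutually dependent; since one of them has fallen, all of them are of no effect. That brings down Section 4 as well. The remainder continues in force under Section 5. The provisions still in force are Section 5 and Section 6. Section 6 is among the surviving provisions, so the answer is yes.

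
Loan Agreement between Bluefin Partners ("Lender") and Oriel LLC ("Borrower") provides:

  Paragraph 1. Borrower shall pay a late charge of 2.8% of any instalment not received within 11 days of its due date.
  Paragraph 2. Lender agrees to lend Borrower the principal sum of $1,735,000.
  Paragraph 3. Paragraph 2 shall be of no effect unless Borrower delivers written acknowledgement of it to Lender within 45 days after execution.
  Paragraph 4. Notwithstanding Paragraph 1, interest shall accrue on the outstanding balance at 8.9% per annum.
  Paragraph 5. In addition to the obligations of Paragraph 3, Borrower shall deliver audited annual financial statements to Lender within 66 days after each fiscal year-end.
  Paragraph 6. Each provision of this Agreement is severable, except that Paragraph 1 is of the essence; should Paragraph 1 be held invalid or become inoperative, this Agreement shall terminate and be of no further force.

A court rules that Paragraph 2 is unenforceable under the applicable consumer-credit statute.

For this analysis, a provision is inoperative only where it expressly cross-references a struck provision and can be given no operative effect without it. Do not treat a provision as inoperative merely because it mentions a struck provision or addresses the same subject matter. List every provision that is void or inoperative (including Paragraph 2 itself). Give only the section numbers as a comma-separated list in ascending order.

2, 3

Paragraph 2 is struck. The only function of Paragraph 3 is the acknowledgement condition for Paragraph 2, so it cannot stand once Paragraph 2 is removed. Paragraph 5 mentions Paragraph 3 but its own obligation stands independently of Paragraph 3, so Paragraph 5 is not affected. Paragraph 6 makes Paragraph 1 an essential term, but Paragraph 1 is unaffected, so the severability proviso in Paragraph 6 preserves the remaining provisions. That leaves Paragraph 1, Paragraph 4, Paragraph 5, and Paragraph 6 in effect.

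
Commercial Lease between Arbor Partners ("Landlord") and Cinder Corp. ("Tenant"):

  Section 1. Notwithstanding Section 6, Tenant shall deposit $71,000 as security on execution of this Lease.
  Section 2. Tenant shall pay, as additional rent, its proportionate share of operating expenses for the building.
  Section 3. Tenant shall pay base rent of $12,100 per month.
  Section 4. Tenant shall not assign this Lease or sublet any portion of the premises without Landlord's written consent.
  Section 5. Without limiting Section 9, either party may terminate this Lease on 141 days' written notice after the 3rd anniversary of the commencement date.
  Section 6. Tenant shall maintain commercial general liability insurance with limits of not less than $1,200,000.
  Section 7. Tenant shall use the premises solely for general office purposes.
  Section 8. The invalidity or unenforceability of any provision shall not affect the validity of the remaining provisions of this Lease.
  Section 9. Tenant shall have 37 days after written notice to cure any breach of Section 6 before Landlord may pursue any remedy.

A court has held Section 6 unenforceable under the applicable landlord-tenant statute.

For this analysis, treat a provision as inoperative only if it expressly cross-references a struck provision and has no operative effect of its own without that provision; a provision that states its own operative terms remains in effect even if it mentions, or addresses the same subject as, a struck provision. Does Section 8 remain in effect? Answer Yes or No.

Yes

Section 6 is struck. The only function of Section 9 is the cure period for breach of Section 6, so it cannot stand once Section 6 is removed. Although Section 1 refers to Section 6, its operative terms do not depend on Section 6, so it remains in effect. Section 5 mentions Section 9 but its own obligation stands independently of Section 9, so Section 5 is not affected. Section 8 is a severability clause and preserves every provision that can still be given independent effect. The provisions still in force are Section 1, Section 2, Section 3, Section 4, Section 5, Section 7, and Section 8. Section 8 is among the surviving provisions, so the answer is yes.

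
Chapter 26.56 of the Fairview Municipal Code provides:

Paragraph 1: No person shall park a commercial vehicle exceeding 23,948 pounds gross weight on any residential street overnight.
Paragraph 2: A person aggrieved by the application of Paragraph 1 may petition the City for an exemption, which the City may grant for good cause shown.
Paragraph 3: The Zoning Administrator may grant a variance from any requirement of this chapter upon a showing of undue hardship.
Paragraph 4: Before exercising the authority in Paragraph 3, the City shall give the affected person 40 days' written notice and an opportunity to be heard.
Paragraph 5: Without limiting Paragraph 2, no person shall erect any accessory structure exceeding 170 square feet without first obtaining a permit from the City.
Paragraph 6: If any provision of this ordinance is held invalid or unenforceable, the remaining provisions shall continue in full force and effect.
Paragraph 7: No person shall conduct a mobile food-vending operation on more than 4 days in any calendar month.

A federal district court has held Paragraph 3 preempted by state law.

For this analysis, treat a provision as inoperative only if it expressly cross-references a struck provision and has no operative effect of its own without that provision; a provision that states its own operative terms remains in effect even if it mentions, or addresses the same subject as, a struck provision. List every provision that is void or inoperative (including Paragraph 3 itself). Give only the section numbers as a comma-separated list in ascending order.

3, 4

Paragraph 3 is struck. Paragraph 4 operates only by reference to Paragraph 3, so it falls with Paragraph 3. Under the severability clause in Paragraph 6, the remaining provisions continue in force. The provisions still in force are Paragraph 1, Paragraph 2, Paragraph 5, Paragraph 6, and Paragraph 7.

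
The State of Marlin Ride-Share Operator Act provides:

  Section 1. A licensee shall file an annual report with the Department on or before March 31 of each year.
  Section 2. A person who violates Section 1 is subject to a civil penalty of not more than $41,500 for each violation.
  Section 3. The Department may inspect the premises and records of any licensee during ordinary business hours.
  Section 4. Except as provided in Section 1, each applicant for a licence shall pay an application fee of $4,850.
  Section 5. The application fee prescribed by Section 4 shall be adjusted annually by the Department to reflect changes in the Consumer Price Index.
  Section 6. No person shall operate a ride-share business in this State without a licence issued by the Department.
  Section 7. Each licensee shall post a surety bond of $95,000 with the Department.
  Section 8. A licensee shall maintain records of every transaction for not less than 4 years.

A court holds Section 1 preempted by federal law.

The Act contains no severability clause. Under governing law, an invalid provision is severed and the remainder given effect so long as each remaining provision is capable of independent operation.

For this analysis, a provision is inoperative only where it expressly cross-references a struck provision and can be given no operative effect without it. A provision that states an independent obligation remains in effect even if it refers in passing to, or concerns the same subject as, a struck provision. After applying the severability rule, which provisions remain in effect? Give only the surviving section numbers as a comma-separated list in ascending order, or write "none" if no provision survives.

Section 1 is struck. Section 2 merely fixes the civil penalty for violating Section 1; with Section 1 gone it has nothing to operate on and falls away. Section 4 mentions Section 1 but its own obligation stands independently of Section 1, so Section 4 is not affected. With no severability clause, the stated default rule severs what cannot stand and enforces each remaining provision that can operate on its own. Section 3, Section 4, Section 5, Section 6, Section 7, and Section 8 remain in effect.

3, 4, 5, 6, 7, 8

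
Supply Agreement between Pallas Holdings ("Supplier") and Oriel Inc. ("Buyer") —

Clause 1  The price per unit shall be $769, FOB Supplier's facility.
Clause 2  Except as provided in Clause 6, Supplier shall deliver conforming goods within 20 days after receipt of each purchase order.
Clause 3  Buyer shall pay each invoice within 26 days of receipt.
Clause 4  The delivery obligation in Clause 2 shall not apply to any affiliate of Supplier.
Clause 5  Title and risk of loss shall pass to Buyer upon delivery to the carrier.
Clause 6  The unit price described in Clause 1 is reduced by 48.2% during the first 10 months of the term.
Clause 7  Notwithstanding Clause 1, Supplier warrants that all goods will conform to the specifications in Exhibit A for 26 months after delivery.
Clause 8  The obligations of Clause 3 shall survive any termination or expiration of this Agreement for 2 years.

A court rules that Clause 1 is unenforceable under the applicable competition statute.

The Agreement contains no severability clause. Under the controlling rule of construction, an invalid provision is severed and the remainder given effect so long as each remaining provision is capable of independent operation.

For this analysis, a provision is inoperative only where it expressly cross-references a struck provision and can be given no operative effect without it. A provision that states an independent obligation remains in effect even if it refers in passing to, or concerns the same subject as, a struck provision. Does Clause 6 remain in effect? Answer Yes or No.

Clause 1 is struck. Clause 6 does nothing except set the introductory reduction to the unit price by reference to Clause 1; with Clause 1 gone it has no independent effect and is inoperative. Clause 2 mentions Clause 6 but its own obligation stands independently of Clause 6, so Clause 2 is not affected. Although Clause 7 refers to Clause 1, its operative terms do not depend on Clause 1, so it remains in effect. Under the stated default rule, only provisions that cannot operate independently fall away; the rest are enforced. That leaves Clause 2, Clause 3, Clause 4, Clause 5, Clause 7, and Clause 8 in effect. Clause 6 is among the inoperative provisions, so the answer is no.

No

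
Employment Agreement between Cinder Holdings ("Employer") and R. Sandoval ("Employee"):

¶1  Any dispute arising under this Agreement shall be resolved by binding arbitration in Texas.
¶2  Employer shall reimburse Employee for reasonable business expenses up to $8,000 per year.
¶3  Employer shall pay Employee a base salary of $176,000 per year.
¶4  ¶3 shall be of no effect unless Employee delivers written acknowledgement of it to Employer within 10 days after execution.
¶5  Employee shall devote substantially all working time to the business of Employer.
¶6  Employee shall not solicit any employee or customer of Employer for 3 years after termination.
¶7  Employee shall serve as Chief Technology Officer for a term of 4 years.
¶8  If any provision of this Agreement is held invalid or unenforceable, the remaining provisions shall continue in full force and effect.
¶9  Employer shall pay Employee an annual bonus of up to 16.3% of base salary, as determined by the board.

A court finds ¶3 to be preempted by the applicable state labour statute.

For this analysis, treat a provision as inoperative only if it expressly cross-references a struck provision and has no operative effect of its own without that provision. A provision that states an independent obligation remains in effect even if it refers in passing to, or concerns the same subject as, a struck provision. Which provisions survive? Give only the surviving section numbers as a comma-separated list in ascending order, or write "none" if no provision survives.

¶3 is struck. ¶4 has no operative effect of its own apart from ¶3 and is therefore inoperative. ¶8 is a severability clause and preserves every provision that can still be given independent effect. That leaves ¶1, ¶2, ¶5, ¶6, ¶7, ¶8, and ¶9 in effect.

1, 2, 5, 6, 7, 8, 9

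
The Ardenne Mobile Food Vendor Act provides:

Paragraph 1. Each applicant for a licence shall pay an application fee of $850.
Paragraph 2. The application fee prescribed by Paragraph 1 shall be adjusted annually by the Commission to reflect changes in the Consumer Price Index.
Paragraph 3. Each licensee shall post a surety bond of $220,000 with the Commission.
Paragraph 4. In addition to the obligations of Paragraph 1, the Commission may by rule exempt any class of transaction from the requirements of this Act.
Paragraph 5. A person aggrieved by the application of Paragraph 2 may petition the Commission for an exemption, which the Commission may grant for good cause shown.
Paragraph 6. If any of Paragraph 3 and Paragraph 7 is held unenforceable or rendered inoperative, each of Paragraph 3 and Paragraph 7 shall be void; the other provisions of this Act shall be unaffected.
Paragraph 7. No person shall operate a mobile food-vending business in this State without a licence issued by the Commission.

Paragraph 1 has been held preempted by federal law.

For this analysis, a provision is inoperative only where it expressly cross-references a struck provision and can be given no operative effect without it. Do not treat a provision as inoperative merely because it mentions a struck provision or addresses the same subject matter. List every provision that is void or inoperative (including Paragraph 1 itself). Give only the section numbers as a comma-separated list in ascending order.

1, 2, 5

Paragraph 1 is struck. Paragraph 2 operates only by reference to Paragraph 1, so it falls with Paragraph 1. Paragraph 5 merely fixes the exemption procedure for Paragraph 2; with Paragraph 2 gone it has nothing to operate on and falls away. Although Paragraph 4 refers to Paragraph 1, its operative terms do not depend on Paragraph 1, so it remains in effect. Paragraph 6 ties Paragraph 3 and Paragraph 7 together, but none of those is affected here; the remaining provisions continue in force under Paragraph 6. Paragraph 3, Paragraph 4, Paragraph 6, and Paragraph 7 remain in effect.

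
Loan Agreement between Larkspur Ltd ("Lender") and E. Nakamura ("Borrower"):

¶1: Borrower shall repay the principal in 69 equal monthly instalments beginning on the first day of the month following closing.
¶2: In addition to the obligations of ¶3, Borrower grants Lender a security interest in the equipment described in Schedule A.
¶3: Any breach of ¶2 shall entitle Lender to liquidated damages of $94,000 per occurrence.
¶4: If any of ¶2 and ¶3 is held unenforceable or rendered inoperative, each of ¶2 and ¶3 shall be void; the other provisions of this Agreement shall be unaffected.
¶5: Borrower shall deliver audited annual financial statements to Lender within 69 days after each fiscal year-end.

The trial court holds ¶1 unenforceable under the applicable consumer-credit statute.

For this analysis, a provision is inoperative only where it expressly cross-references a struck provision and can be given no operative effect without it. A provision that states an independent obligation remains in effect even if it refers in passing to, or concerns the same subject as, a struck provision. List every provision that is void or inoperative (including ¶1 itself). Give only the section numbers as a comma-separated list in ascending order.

¶1 is struck. No other provision's operative terms depend on ¶1. ¶4 ties ¶2 and ¶3 together, but none of those is affected here; the remaining provisions continue in force under ¶4. That leaves ¶2, ¶3, ¶4, and ¶5 in effect.

1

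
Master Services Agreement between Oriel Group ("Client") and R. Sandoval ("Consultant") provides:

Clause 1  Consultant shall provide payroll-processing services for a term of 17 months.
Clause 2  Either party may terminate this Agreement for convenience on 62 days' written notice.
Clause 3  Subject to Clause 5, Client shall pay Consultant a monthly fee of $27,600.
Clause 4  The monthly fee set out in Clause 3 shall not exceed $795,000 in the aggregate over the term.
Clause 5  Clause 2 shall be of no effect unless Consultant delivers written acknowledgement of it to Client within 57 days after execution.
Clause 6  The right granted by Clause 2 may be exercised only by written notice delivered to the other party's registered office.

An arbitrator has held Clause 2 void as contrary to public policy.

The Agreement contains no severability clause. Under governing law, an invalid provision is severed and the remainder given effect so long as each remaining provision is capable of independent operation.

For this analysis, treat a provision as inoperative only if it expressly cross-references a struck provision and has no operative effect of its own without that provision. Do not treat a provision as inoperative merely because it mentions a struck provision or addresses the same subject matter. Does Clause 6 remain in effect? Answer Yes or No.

Clause 2 is struck. The only function of Clause 5 is the acknowledgement condition for Clause 2, so it cannot stand once Clause 2 is removed. The only function of Clause 6 is the notice requirement for Clause 2, so it cannot stand once Clause 2 is removed. Although Clause 3 refers to Clause 5, its operative terms do not depend on Clause 5, so it remains in effect. Under the stated default rule, only provisions that cannot operate independently fall away; the rest are enforced. The provisions still in force are Clause 1, Clause 3, and Clause 4. Clause 6 is among the inoperative provisions, so the answer is no.

No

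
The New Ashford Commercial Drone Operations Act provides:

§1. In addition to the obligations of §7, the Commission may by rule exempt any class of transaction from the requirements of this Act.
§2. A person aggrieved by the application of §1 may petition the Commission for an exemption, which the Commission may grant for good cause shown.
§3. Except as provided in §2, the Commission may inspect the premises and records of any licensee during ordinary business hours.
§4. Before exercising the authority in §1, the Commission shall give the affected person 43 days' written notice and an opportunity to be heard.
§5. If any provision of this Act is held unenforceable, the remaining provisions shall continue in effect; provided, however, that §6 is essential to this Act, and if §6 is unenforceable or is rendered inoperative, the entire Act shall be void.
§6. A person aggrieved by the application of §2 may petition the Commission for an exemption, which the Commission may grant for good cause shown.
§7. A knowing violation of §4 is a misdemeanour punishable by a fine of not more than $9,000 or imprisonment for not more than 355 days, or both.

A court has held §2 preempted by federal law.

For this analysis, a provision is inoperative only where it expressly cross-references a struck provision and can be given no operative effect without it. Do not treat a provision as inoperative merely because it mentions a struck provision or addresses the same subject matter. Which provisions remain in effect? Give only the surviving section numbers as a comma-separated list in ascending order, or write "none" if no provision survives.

§2 is struck. The only function of §6 is the exemption procedure for §2, so it cannot stand once §2 is removed. §5 makes §6 an essential term, and §6 has been rendered inoperative by the cascade; under §5, the entire Act is therefore void. No provision of the Act survives.

none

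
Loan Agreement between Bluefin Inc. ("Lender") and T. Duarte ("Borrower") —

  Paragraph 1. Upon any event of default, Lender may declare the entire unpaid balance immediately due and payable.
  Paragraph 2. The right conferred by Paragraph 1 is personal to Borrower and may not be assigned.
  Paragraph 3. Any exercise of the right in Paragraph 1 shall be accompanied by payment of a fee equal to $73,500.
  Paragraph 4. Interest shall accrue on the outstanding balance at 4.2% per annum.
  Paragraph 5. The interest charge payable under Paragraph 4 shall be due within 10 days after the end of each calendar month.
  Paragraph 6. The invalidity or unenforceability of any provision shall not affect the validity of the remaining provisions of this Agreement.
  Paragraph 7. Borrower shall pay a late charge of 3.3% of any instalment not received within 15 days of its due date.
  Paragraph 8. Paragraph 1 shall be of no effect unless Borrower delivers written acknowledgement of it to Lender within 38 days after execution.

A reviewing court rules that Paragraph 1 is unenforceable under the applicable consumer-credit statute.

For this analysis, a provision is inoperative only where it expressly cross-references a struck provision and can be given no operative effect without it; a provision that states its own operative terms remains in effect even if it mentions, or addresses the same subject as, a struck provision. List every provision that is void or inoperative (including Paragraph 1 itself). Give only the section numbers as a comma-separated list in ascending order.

Paragraph 1 is struck. The only function of Paragraph 2 is the non-assignment of Paragraph 1, so it cannot stand once Paragraph 1 is removed. Paragraph 3 merely fixes the exercise fee for Paragraph 1; with Paragraph 1 gone it has nothing to operate on and falls away. Paragraph 8 merely fixes the acknowledgement condition for Paragraph 1; with Paragraph 1 gone it has nothing to operate on and falls away. Paragraph 6 is a severability clause and preserves every provision that can still be given independent effect. The provisions still in force are Paragraph 4, Paragraph 5, Paragraph 6, and Paragraph 7.

1, 2, 3, 8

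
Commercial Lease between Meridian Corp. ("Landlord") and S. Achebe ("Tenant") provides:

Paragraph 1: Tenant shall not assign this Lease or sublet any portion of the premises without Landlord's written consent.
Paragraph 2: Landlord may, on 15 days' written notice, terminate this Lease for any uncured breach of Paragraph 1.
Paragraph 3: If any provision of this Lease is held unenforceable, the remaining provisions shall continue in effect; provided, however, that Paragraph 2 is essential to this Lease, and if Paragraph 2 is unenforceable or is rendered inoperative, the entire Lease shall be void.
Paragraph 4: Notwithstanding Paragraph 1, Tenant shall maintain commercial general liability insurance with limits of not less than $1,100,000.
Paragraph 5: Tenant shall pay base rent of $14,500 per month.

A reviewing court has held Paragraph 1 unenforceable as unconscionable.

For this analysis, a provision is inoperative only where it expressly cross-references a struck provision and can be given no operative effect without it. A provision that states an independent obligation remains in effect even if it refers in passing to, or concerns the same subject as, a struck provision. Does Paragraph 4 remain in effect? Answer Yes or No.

Paragraph 1 is struck. The only function of Paragraph 2 is the termination right for breach of Paragraph 1, so it cannot stand once Paragraph 1 is removed. Paragraph 3 makes Paragraph 2 an essential term, and Paragraph 2 has been rendered inoperative by the cascade; under Paragraph 3, the entire Lease is therefore void. No provision of the Lease survives. Paragraph 4 is among the inoperative provisions, so the answer is no.

No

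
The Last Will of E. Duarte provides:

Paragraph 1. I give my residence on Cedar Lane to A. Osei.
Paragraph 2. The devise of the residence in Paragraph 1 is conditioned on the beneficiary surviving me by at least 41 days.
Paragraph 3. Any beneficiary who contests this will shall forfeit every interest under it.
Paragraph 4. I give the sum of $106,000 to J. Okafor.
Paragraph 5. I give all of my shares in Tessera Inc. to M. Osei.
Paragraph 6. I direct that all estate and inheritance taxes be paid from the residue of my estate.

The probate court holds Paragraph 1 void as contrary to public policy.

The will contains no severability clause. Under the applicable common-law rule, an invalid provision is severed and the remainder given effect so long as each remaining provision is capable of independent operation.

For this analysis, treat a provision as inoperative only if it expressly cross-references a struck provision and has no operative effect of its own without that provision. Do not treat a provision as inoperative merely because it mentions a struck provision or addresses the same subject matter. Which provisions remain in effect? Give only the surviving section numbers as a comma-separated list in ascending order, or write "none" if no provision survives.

3, 4, 5, 6

Paragraph 1 is struck. Paragraph 2 merely fixes the survivorship condition on Paragraph 1; with Paragraph 1 gone it has nothing to operate on and falls away. With no severability clause, the stated default rule severs what cannot stand and enforces each remaining provision that can operate on its own. Paragraph 3, Paragraph 4, Paragraph 5, and Paragraph 6 remain in effect.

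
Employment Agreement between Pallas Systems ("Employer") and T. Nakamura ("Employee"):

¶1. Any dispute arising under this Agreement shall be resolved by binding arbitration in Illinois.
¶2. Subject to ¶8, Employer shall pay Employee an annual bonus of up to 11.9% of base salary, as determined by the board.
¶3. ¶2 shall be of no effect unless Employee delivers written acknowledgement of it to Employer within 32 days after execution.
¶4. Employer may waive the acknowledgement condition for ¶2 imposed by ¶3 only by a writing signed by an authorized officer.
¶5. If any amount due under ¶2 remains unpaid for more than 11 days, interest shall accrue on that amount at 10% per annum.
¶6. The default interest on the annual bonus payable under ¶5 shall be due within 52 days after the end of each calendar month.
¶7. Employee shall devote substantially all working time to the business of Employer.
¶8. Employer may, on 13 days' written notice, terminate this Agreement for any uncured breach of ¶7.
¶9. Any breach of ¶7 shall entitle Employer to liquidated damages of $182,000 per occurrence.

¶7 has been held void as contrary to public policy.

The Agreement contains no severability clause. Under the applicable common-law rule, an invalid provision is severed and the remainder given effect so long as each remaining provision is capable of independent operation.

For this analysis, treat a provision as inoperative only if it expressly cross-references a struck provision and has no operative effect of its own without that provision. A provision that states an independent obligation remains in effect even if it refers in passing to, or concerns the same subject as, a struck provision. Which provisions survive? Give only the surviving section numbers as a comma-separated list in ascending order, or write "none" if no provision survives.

1, 2, 3, 4, 5, 6

¶7 is struck. ¶8 has no operative effect of its own apart from ¶7 and is therefore inoperative. ¶9 does nothing except set the liquidated-damages amount by reference to ¶7; with ¶7 gone it has no independent effect and is inoperative. ¶2 mentions ¶8 but its own obligation stands independently of ¶8, so ¶2 is not affected. Under the stated default rule, only provisions that cannot operate independently fall away; the rest are enforced. That leaves ¶1, ¶2, ¶3, ¶4, ¶5, and ¶6 in effect.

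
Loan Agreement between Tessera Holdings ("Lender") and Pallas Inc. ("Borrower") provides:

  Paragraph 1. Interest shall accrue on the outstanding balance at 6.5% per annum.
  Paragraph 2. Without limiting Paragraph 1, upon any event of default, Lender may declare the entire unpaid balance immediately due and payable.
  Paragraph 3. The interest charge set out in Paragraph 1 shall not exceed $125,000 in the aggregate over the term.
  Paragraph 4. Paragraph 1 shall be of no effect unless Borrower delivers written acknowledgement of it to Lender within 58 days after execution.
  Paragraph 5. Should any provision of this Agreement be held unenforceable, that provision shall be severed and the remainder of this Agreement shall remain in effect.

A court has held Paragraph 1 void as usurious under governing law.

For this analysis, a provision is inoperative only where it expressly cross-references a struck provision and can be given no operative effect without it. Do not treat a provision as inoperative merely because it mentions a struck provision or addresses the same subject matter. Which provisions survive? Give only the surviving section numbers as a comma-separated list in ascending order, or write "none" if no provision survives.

Paragraph 1 is struck. Paragraph 3 has no operative effect of its own apart from Paragraph 1 and is therefore inoperative. Paragraph 4 has no operative effect of its own apart from Paragraph 1 and is therefore inoperative. Although Paragraph 2 refers to Paragraph 1, its operative terms do not depend on Paragraph 1, so it remains in effect. Paragraph 5 is a severability clause and preserves every provision that can still be given independent effect. Paragraph 2 and Paragraph 5 remain in effect.

2, 5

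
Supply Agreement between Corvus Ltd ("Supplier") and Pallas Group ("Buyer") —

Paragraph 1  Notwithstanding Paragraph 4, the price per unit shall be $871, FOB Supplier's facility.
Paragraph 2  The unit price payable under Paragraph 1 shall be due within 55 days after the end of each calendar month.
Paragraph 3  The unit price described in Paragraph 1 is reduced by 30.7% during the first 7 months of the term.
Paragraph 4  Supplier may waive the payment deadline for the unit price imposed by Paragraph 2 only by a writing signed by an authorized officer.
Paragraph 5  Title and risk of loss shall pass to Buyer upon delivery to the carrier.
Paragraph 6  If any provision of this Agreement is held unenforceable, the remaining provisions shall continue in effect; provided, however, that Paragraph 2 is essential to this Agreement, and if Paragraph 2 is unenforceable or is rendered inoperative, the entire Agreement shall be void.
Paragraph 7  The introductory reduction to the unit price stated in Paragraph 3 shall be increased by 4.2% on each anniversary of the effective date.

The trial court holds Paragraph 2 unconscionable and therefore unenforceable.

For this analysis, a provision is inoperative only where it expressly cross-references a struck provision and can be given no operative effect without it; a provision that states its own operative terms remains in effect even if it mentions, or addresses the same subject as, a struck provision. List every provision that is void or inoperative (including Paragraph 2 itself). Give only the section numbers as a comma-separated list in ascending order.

1, 2, 3, 4, 5, 6, 7

Paragraph 2 is struck. Paragraph 4 has no operative effect of its own apart from Paragraph 2 and is therefore inoperative. Paragraph 6 makes Paragraph 2 an essential term, and Paragraph 2 is the provision held invalid; under Paragraph 6, the entire Agreement is therefore void. No provision of the Agreement survives.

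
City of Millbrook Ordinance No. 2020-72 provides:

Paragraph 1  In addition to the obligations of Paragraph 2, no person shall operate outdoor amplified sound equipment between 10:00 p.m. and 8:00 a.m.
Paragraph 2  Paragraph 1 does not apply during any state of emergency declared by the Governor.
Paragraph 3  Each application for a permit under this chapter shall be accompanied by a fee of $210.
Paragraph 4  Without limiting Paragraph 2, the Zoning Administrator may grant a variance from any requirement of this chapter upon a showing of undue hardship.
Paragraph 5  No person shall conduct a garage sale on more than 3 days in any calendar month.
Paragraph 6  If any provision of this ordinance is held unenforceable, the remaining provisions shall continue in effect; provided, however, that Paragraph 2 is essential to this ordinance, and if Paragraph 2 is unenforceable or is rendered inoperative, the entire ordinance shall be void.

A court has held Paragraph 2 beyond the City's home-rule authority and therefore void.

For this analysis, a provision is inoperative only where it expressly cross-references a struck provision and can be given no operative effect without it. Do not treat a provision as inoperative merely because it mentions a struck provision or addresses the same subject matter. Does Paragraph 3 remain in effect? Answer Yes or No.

Paragraph 2 is struck. No other provision's operative terms depend on Paragraph 2. Paragraph 6 makes Paragraph 2 an essential term, and Paragraph 2 is the provision held invalid; under Paragraph 6, the entire ordinance is therefore void. No provision of the ordinance survives. Paragraph 3 is among the inoperative provisions, so the answer is no.

No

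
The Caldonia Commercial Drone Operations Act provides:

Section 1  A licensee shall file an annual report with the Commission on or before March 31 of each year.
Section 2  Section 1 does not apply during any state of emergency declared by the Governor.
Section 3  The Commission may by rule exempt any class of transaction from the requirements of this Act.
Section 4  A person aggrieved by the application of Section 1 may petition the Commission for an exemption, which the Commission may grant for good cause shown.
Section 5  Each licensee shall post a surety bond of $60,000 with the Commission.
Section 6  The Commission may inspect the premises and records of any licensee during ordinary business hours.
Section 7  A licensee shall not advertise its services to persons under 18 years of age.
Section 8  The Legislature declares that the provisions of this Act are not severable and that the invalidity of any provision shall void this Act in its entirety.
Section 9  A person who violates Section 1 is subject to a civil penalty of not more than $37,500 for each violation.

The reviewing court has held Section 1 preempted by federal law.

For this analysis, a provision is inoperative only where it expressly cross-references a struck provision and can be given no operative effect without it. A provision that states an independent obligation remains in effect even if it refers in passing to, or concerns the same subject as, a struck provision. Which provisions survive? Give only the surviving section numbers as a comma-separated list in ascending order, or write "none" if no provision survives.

none

Section 1 is struck. The only function of Section 2 is the emergency suspension of Section 1, so it cannot stand once Section 1 is removed. Section 4 operates only by reference to Section 1, so it falls with Section 1. Section 9 has no operative effect of its own apart from Section 1 and is therefore inoperative. Section 8 provides that the Act is not severable, so the invalidity of any one provision voids the entire Act. No provision of the Act survives.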